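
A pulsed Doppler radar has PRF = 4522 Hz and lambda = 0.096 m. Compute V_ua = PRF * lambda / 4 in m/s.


V_ua = 4522 * 0.096 / 4 = 108.5 m/s

108.5 m/s


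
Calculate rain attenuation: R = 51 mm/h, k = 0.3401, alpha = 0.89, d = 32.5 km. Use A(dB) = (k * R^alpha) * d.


gamma = 0.3401 * 51^0.89 = 11.254963 dB/km
A = 11.254963 * 32.5 = 365.79 dB

365.79 dB


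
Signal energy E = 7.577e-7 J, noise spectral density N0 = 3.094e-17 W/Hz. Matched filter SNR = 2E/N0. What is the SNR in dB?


SNR_lin = 2 * 7.577e-7 / 3.094e-17 = 4.898e10
SNR_dB = 10*log10(4.898e10) = 106.9 dB

106.9 dB


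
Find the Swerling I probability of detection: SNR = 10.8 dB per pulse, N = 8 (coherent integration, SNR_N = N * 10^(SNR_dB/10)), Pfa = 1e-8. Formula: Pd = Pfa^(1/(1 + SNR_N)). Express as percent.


SNR_lin = 10^(10.8/10) = 12.02264
SNR_N = 8 * 12.02264 = 96.18112
1/(1 + SNR_N) = 1/97.18112 = 0.0102901
Pd = (1e-8)^0.0102901 = 0.82733
Pd = 82.7%

82.7%


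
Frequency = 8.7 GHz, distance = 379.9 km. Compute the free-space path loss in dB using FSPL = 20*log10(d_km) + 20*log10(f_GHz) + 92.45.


20*log10(379.9) = 51.59
20*log10(8.7) = 18.79
FSPL = 162.8 dB

162.8 dB


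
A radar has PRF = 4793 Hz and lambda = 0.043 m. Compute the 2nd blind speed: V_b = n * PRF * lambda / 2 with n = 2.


V_blind = 2 * 4793 * 0.043 / 2 = 206.1 m/s

206.1 m/s


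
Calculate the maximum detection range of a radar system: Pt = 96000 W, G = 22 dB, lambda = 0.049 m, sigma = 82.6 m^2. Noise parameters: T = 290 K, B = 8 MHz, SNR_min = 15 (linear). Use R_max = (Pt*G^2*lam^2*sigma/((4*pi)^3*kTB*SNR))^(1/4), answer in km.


G_lin = 10^(22/10) = 158.489319
R^4 = 96000 * 158.489319^2 * 0.049^2 * 82.6 / ((4*pi)^3 * 1.38e-23 * 290 * 8000000.0 * 15)
R^4 = 5.01829e17 m^4
R_max = (5.01829e17)^(1/4) = 26615.8 m = 26.6 km

26.6 km


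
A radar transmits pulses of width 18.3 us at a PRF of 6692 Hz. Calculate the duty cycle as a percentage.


DC = 18.3e-6 * 6692 * 100 = 12.25%

12.25%


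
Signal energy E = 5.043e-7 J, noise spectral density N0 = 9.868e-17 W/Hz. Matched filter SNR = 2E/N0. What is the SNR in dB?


SNR_lin = 2 * 5.043e-7 / 9.868e-17 = 1.022e10
SNR_dB = 10*log10(1.022e10) = 100.1 dB

100.1 dB


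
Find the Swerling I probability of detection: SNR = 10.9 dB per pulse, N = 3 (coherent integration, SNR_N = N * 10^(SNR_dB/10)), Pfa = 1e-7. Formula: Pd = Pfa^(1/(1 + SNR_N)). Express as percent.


SNR_lin = 10^(10.9/10) = 12.30269
SNR_N = 3 * 12.30269 = 36.90807
1/(1 + SNR_N) = 1/37.90807 = 0.0263796
Pd = (1e-7)^0.0263796 = 0.65365
Pd = 65.4%

65.4%


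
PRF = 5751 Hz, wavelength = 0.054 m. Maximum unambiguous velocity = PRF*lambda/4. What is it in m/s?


V_ua = 5751 * 0.054 / 4 = 77.6 m/s

77.6 m/s


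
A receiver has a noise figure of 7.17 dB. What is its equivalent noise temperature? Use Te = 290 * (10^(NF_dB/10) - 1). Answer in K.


NF_lin = 10^(7.17/10) = 5.211947
Te = 290 * (5.211947 - 1) = 1221.5 K

1221.5 K


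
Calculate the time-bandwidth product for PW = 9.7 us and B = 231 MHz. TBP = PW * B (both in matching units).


TBP = 9.7 * 231 = 2240.7

2240.7


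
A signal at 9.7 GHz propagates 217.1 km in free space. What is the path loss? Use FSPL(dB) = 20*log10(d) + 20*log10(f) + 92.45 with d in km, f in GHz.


20*log10(217.1) = 46.73
20*log10(9.7) = 19.74
FSPL = 158.9 dB

158.9 dB


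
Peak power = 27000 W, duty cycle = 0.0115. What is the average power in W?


P_avg = 27000 * 0.0115 = 310.5 W

310.5 W


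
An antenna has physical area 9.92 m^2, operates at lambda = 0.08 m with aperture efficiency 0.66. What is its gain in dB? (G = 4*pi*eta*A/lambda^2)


G_linear = 4*pi*0.66*9.92/0.08^2 = 12855.4
G_dB = 10*log10(12855.4) = 41.1 dB

41.1 dB


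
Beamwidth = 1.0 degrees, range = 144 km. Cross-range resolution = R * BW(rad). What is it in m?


BW_rad = 0.017453293
CR = 144000 * 0.017453293 = 2513.3 m

2513.3 m


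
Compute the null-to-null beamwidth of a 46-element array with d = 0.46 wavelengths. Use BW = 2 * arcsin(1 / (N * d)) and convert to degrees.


1/(N*d) = 1/(46*0.46) = 0.047259
BW = 2*arcsin(0.047259) = 5.4 degrees

5.4 degrees


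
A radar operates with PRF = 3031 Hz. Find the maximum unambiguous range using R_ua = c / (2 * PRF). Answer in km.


R_ua = 3e8 / (2 * 3031) = 49488.6 m = 49.5 km

49.5 km


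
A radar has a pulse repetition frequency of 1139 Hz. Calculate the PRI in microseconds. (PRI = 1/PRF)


PRI = 1/1139 = 0.0008779631 s = 878.0 us

878.0 us


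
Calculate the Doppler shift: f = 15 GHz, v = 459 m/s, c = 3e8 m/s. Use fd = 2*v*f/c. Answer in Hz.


fd = 2 * 459 * 15000000000.0 / 3e8 = 45900.0 Hz

45900.0 Hz


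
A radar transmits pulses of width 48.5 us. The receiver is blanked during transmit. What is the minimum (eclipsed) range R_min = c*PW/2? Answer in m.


R_min = 3e8 * 48.5e-6 / 2 = 7275.0 m

7275.0 m


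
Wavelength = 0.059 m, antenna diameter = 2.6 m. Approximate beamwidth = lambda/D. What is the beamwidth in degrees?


BW_rad = 0.059 / 2.6 = 0.022692
BW_deg = 1.3 degrees

1.3 degrees


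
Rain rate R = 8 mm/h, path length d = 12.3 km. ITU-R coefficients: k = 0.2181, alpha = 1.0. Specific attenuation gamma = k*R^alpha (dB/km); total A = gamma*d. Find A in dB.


gamma = 0.2181 * 8^1.0 = 1.7448 dB/km
A = 1.7448 * 12.3 = 21.46 dB

21.46 dB


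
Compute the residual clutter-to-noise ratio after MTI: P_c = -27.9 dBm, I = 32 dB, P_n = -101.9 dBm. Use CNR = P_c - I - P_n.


CNR = -27.9 - 32 - (-101.9) = 42.0 dB

42.0 dB


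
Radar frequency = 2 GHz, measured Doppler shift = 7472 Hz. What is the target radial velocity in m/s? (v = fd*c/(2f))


v = 7472 * 3e8 / (2 * 2000000000.0) = 560.4 m/s

560.4 m/s


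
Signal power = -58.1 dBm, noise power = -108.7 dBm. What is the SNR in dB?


SNR = -58.1 - (-108.7) = 50.6 dB

50.6 dB


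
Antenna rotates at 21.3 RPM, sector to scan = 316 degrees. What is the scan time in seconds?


t = 316 / (21.3 * 360) * 60 = 2.47 s

2.47 s


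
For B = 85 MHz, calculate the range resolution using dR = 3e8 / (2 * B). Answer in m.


dR = 3e8 / (2 * 85000000.0) = 1.76 m

1.76 m


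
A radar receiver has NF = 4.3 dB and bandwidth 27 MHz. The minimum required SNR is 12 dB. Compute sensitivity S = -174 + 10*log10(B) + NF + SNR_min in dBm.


10*log10(27000000.0) = 74.31
S = -174 + 74.31 + 4.3 + 12 = -83.4 dBm

-83.4 dBm


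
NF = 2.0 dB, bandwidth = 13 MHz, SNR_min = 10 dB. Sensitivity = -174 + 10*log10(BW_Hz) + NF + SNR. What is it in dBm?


10*log10(13000000.0) = 71.14
S = -174 + 71.14 + 2.0 + 10 = -90.9 dBm

-90.9 dBm


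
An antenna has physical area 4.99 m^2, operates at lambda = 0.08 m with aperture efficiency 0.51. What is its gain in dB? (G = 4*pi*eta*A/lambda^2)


G_linear = 4*pi*0.51*4.99/0.08^2 = 4996.9
G_dB = 10*log10(4996.9) = 37.0 dB

37.0 dB


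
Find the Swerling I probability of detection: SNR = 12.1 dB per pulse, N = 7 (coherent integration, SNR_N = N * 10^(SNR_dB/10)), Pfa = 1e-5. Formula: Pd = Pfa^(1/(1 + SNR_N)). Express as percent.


SNR_lin = 10^(12.1/10) = 16.2181
SNR_N = 7 * 16.2181 = 113.5267
1/(1 + SNR_N) = 1/114.5267 = 0.0087316
Pd = (1e-5)^0.0087316 = 0.90436
Pd = 90.4%

90.4%


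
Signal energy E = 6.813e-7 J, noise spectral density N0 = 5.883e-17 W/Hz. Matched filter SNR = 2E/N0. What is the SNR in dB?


SNR_lin = 2 * 6.813e-7 / 5.883e-17 = 2.316e10
SNR_dB = 10*log10(2.316e10) = 103.6 dB

103.6 dB


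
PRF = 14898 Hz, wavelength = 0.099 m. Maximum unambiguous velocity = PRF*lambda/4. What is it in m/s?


V_ua = 14898 * 0.099 / 4 = 368.7 m/s

368.7 m/s


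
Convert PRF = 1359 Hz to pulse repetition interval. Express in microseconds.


PRI = 1/1359 = 0.0007358352 s = 735.8 us

735.8 us


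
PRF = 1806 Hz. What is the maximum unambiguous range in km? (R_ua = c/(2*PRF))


R_ua = 3e8 / (2 * 1806) = 83056.5 m = 83.1 km

83.1 km


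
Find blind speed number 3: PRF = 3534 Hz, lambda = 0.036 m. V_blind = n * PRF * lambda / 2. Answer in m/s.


V_blind = 3 * 3534 * 0.036 / 2 = 190.8 m/s

190.8 m/s


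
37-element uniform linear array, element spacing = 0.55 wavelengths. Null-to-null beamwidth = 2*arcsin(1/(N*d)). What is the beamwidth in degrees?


1/(N*d) = 1/(37*0.55) = 0.04914
BW = 2*arcsin(0.04914) = 5.6 degrees

5.6 degrees


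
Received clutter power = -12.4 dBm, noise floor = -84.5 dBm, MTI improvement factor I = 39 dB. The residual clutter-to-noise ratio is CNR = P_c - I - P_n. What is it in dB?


CNR = -12.4 - 39 - (-84.5) = 33.1 dB

33.1 dB


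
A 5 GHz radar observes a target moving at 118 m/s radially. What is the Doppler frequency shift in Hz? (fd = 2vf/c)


fd = 2 * 118 * 5000000000.0 / 3e8 = 3933.3 Hz

3933.3 Hz


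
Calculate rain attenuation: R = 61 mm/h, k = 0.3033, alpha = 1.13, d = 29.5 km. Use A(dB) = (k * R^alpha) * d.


gamma = 0.3033 * 61^1.13 = 31.571493 dB/km
A = 31.571493 * 29.5 = 931.36 dB

931.36 dB


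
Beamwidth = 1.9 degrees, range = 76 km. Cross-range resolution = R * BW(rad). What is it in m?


BW_rad = 0.033161256
CR = 76000 * 0.033161256 = 2520.3 m

2520.3 m


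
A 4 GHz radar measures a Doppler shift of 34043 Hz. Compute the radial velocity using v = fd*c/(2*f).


v = 34043 * 3e8 / (2 * 4000000000.0) = 1276.6 m/s

1276.6 m/s


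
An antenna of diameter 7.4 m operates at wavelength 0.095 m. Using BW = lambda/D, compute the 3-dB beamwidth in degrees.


BW_rad = 0.095 / 7.4 = 0.012838
BW_deg = 0.74 degrees

0.74 degrees


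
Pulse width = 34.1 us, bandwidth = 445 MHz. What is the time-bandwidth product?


TBP = 34.1 * 445 = 15174.5

15174.5


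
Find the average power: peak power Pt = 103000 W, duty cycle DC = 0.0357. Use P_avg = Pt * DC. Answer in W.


P_avg = 103000 * 0.0357 = 3677.1 W

3677.1 W


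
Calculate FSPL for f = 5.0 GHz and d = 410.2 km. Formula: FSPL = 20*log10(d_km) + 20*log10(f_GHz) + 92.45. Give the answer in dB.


20*log10(410.2) = 52.26
20*log10(5.0) = 13.98
FSPL = 158.7 dB

158.7 dB


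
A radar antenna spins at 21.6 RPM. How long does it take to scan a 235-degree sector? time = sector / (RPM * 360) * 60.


t = 235 / (21.6 * 360) * 60 = 1.81 s

1.81 s


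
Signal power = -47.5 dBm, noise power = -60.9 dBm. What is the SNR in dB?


SNR = -47.5 - (-60.9) = 13.4 dB

13.4 dB


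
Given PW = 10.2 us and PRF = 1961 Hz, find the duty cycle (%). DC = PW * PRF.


DC = 10.2e-6 * 1961 * 100 = 2.0%

2.0%


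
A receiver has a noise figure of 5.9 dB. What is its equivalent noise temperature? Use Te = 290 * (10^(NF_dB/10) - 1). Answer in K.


NF_lin = 10^(5.9/10) = 3.890451
Te = 290 * (3.890451 - 1) = 838.2 K

838.2 K


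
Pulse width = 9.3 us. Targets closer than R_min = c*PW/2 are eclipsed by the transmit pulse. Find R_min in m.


R_min = 3e8 * 9.3e-6 / 2 = 1395.0 m

1395.0 m


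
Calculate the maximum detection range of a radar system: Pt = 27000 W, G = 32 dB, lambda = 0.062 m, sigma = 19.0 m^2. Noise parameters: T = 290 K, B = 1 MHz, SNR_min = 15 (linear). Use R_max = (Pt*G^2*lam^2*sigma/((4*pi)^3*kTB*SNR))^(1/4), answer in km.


G_lin = 10^(32/10) = 1584.893192
R^4 = 27000 * 1584.893192^2 * 0.062^2 * 19.0 / ((4*pi)^3 * 1.38e-23 * 290 * 1000000.0 * 15)
R^4 = 4.15818e19 m^4
R_max = (4.15818e19)^(1/4) = 80301.9 m = 80.3 km

80.3 km


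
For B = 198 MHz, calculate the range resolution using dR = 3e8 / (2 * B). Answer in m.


dR = 3e8 / (2 * 198000000.0) = 0.76 m

0.76 m


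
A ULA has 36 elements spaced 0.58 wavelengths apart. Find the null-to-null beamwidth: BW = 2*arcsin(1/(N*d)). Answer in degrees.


1/(N*d) = 1/(36*0.58) = 0.047893
BW = 2*arcsin(0.047893) = 5.5 degrees

5.5 degrees


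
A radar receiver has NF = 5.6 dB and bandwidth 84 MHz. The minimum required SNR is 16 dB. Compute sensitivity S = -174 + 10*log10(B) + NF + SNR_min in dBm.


10*log10(84000000.0) = 79.24
S = -174 + 79.24 + 5.6 + 16 = -73.2 dBm

-73.2 dBm


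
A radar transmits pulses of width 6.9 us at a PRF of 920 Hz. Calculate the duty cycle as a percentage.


DC = 6.9e-6 * 920 * 100 = 0.63%

0.63%


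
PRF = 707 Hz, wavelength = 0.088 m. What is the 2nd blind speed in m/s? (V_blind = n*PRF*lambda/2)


V_blind = 2 * 707 * 0.088 / 2 = 62.2 m/s

62.2 m/s


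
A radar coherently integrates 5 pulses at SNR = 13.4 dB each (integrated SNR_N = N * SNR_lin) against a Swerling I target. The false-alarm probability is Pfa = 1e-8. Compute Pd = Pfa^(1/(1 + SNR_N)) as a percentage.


SNR_lin = 10^(13.4/10) = 21.87762
SNR_N = 5 * 21.87762 = 109.3881
1/(1 + SNR_N) = 1/110.3881 = 0.0090589
Pd = (1e-8)^0.0090589 = 0.84631
Pd = 84.6%

84.6%


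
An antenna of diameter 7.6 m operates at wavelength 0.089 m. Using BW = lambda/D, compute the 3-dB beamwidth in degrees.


BW_rad = 0.089 / 7.6 = 0.011711
BW_deg = 0.67 degrees

0.67 degrees


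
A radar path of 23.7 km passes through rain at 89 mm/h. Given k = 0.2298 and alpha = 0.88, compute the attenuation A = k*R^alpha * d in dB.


gamma = 0.2298 * 89^0.88 = 11.934747 dB/km
A = 11.934747 * 23.7 = 282.85 dB

282.85 dB


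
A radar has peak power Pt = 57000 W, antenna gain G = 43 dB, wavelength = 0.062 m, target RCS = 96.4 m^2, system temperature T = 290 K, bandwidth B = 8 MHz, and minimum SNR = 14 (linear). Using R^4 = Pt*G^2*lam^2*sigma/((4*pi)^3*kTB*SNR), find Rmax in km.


G_lin = 10^(43/10) = 19952.62315
R^4 = 57000 * 19952.62315^2 * 0.062^2 * 96.4 / ((4*pi)^3 * 1.38e-23 * 290 * 8000000.0 * 14)
R^4 = 9.45389e21 m^4
R_max = (9.45389e21)^(1/4) = 311819.0 m = 311.8 km

311.8 km


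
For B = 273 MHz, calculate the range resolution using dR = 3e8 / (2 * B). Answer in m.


dR = 3e8 / (2 * 273000000.0) = 0.55 m

0.55 m


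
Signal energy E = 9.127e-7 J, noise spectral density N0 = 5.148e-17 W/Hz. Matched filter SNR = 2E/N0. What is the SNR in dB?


SNR_lin = 2 * 9.127e-7 / 5.148e-17 = 3.546e10
SNR_dB = 10*log10(3.546e10) = 105.5 dB

105.5 dB


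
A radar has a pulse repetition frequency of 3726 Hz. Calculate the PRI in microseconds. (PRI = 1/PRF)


PRI = 1/3726 = 0.0002683843 s = 268.4 us

268.4 us


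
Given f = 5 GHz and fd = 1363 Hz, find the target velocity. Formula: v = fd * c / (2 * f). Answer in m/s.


v = 1363 * 3e8 / (2 * 5000000000.0) = 40.9 m/s

40.9 m/s


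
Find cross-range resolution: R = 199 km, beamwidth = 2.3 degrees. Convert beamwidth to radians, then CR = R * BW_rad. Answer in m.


BW_rad = 0.040142573
CR = 199000 * 0.040142573 = 7988.4 m

7988.4 m


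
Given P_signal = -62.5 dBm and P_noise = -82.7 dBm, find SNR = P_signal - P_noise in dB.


SNR = -62.5 - (-82.7) = 20.2 dB

20.2 dB


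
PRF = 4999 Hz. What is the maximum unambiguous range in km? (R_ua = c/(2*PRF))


R_ua = 3e8 / (2 * 4999) = 30006.0 m = 30.0 km

30.0 km


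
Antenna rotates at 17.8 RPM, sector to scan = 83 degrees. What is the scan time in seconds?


t = 83 / (17.8 * 360) * 60 = 0.78 s

0.78 s


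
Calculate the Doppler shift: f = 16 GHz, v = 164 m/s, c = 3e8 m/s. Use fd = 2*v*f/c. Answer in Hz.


fd = 2 * 164 * 16000000000.0 / 3e8 = 17493.3 Hz

17493.3 Hz


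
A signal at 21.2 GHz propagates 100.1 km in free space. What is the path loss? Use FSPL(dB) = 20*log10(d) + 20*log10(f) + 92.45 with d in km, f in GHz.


20*log10(100.1) = 40.01
20*log10(21.2) = 26.53
FSPL = 159.0 dB

159.0 dB


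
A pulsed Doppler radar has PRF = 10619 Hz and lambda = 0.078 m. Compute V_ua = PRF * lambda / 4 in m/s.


V_ua = 10619 * 0.078 / 4 = 207.1 m/s

207.1 m/s


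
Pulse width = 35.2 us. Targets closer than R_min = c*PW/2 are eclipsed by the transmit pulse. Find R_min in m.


R_min = 3e8 * 35.2e-6 / 2 = 5280.0 m

5280.0 m


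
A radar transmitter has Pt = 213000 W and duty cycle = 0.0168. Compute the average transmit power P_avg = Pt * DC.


P_avg = 213000 * 0.0168 = 3578.4 W

3578.4 W


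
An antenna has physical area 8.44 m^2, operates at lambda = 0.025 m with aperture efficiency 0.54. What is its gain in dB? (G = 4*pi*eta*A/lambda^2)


G_linear = 4*pi*0.54*8.44/0.025^2 = 91635.99
G_dB = 10*log10(91635.99) = 49.6 dB

49.6 dB


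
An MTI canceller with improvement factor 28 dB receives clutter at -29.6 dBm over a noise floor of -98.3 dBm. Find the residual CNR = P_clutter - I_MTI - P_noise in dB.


CNR = -29.6 - 28 - (-98.3) = 40.7 dB

40.7 dB


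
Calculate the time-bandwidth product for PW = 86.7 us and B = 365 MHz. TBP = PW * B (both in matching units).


TBP = 86.7 * 365 = 31645.5

31645.5


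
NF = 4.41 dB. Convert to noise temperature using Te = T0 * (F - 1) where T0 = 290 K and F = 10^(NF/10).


NF_lin = 10^(4.41/10) = 2.760578
Te = 290 * (2.760578 - 1) = 510.6 K

510.6 K


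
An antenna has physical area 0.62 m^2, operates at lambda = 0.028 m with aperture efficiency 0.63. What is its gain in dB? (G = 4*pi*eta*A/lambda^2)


G_linear = 4*pi*0.63*0.62/0.028^2 = 6260.75
G_dB = 10*log10(6260.75) = 38.0 dB

38.0 dB


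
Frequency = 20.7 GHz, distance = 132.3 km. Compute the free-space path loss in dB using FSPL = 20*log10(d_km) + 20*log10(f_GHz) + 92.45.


20*log10(132.3) = 42.43
20*log10(20.7) = 26.32
FSPL = 161.2 dB

161.2 dB


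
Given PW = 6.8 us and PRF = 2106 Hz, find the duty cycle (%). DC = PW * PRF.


DC = 6.8e-6 * 2106 * 100 = 1.43%

1.43%


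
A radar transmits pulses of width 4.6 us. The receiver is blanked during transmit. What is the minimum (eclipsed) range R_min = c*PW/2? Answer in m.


R_min = 3e8 * 4.6e-6 / 2 = 690.0 m

690.0 m


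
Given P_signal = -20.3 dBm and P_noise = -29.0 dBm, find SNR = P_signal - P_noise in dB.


SNR = -20.3 - (-29.0) = 8.7 dB

8.7 dB


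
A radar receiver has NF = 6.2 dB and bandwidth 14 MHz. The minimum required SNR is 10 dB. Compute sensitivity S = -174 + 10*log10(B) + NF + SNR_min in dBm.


10*log10(14000000.0) = 71.46
S = -174 + 71.46 + 6.2 + 10 = -86.3 dBm

-86.3 dBm


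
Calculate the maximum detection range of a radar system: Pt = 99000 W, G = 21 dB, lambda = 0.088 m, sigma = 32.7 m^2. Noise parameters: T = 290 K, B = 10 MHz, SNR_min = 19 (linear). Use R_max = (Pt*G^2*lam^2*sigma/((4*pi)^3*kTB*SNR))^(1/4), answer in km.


G_lin = 10^(21/10) = 125.892541
R^4 = 99000 * 125.892541^2 * 0.088^2 * 32.7 / ((4*pi)^3 * 1.38e-23 * 290 * 10000000.0 * 19)
R^4 = 2.63323e17 m^4
R_max = (2.63323e17)^(1/4) = 22652.8 m = 22.7 km

22.7 km


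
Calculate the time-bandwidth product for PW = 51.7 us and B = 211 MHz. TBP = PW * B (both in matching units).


TBP = 51.7 * 211 = 10908.7

10908.7


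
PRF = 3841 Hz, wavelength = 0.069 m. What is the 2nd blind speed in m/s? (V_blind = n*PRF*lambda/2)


V_blind = 2 * 3841 * 0.069 / 2 = 265.0 m/s

265.0 m/s


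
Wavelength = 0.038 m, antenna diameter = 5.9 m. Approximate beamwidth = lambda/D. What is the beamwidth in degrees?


BW_rad = 0.038 / 5.9 = 0.006441
BW_deg = 0.37 degrees

0.37 degrees


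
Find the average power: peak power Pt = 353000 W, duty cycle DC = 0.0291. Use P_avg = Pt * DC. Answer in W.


P_avg = 353000 * 0.0291 = 10272.3 W

10272.3 W


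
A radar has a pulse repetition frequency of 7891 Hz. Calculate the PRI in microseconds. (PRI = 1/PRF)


PRI = 1/7891 = 0.0001267267 s = 126.7 us

126.7 us


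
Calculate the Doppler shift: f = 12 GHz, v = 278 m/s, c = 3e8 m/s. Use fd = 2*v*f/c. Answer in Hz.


fd = 2 * 278 * 12000000000.0 / 3e8 = 22240.0 Hz

22240.0 Hz


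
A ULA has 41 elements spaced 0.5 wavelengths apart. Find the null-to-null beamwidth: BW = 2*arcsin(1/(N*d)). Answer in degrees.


1/(N*d) = 1/(41*0.5) = 0.04878
BW = 2*arcsin(0.04878) = 5.6 degrees

5.6 degrees


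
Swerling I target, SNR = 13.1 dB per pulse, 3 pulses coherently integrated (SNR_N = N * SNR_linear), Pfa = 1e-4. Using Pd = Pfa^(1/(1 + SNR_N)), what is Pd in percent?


SNR_lin = 10^(13.1/10) = 20.41738
SNR_N = 3 * 20.41738 = 61.25214
1/(1 + SNR_N) = 1/62.25214 = 0.0160637
Pd = (1e-4)^0.0160637 = 0.86247
Pd = 86.2%

86.2%


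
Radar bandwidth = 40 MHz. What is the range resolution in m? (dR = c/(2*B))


dR = 3e8 / (2 * 40000000.0) = 3.75 m

3.75 m


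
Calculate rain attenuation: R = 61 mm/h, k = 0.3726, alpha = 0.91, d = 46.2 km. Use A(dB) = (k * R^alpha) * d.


gamma = 0.3726 * 61^0.91 = 15.69976 dB/km
A = 15.69976 * 46.2 = 725.33 dB

725.33 dB


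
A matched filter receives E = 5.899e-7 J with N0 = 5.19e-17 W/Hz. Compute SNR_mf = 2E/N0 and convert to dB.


SNR_lin = 2 * 5.899e-7 / 5.19e-17 = 2.273e10
SNR_dB = 10*log10(2.273e10) = 103.6 dB

103.6 dB


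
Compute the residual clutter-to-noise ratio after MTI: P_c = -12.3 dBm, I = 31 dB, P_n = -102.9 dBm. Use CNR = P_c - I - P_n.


CNR = -12.3 - 31 - (-102.9) = 59.6 dB

59.6 dB


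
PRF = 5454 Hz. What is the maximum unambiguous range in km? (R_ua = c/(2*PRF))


R_ua = 3e8 / (2 * 5454) = 27502.8 m = 27.5 km

27.5 km


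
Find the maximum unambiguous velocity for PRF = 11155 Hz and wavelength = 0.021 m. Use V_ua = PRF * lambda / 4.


V_ua = 11155 * 0.021 / 4 = 58.6 m/s

58.6 m/s


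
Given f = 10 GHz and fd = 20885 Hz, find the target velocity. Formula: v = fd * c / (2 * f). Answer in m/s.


v = 20885 * 3e8 / (2 * 10000000000.0) = 313.3 m/s

313.3 m/s


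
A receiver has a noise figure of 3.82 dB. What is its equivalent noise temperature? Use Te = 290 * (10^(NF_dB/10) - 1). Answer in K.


NF_lin = 10^(3.82/10) = 2.409905
Te = 290 * (2.409905 - 1) = 408.9 K

408.9 K


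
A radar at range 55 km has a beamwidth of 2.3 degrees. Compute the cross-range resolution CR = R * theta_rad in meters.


BW_rad = 0.040142573
CR = 55000 * 0.040142573 = 2207.8 m

2207.8 m


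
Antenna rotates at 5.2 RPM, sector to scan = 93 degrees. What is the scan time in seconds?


t = 93 / (5.2 * 360) * 60 = 2.98 s

2.98 s


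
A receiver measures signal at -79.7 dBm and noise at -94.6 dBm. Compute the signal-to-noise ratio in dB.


SNR = -79.7 - (-94.6) = 14.9 dB

14.9 dB


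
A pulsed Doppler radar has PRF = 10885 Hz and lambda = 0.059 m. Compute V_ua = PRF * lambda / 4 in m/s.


V_ua = 10885 * 0.059 / 4 = 160.6 m/s

160.6 m/s


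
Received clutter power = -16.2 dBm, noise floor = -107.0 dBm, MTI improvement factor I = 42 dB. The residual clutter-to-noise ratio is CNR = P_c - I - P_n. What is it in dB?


CNR = -16.2 - 42 - (-107.0) = 48.8 dB

48.8 dB


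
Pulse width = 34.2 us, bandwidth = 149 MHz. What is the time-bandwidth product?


TBP = 34.2 * 149 = 5095.8

5095.8


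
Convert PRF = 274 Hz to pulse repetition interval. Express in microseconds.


PRI = 1/274 = 0.003649635 s = 3649.6 us

3649.6 us


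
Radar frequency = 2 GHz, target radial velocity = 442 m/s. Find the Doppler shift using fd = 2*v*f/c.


fd = 2 * 442 * 2000000000.0 / 3e8 = 5893.3 Hz

5893.3 Hz


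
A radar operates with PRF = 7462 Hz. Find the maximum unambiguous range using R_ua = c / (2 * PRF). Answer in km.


R_ua = 3e8 / (2 * 7462) = 20101.8 m = 20.1 km

20.1 km


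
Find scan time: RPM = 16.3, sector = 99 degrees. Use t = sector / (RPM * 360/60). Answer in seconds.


t = 99 / (16.3 * 360) * 60 = 1.01 s

1.01 s


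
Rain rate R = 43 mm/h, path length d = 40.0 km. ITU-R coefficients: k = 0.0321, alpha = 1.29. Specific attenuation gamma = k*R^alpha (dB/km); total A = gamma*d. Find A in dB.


gamma = 0.0321 * 43^1.29 = 4.108463 dB/km
A = 4.108463 * 40.0 = 164.34 dB

164.34 dB


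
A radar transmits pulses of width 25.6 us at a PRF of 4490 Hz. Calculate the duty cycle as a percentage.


DC = 25.6e-6 * 4490 * 100 = 11.49%

11.49%


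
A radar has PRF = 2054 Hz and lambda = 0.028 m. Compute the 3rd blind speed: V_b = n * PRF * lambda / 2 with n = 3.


V_blind = 3 * 2054 * 0.028 / 2 = 86.3 m/s

86.3 m/s


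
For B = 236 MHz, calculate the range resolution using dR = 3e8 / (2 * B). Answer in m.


dR = 3e8 / (2 * 236000000.0) = 0.64 m

0.64 m


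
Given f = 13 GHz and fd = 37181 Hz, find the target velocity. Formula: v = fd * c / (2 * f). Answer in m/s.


v = 37181 * 3e8 / (2 * 13000000000.0) = 429.0 m/s

429.0 m/s


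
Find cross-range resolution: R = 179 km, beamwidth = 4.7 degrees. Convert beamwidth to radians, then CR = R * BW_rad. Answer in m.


BW_rad = 0.082030475
CR = 179000 * 0.082030475 = 14683.5 m

14683.5 m


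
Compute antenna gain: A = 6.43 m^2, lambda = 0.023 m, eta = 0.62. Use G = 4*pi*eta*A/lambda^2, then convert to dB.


G_linear = 4*pi*0.62*6.43/0.023^2 = 94701.5
G_dB = 10*log10(94701.5) = 49.8 dB

49.8 dB


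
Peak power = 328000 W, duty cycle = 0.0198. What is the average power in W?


P_avg = 328000 * 0.0198 = 6494.4 W

6494.4 W


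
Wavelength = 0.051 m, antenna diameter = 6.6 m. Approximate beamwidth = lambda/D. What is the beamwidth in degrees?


BW_rad = 0.051 / 6.6 = 0.007727
BW_deg = 0.44 degrees

0.44 degrees


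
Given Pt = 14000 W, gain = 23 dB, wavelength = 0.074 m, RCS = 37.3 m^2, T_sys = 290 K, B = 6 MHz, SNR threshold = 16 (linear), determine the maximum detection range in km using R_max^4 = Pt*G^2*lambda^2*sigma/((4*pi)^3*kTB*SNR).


G_lin = 10^(23/10) = 199.526231
R^4 = 14000 * 199.526231^2 * 0.074^2 * 37.3 / ((4*pi)^3 * 1.38e-23 * 290 * 6000000.0 * 16)
R^4 = 1.49322e17 m^4
R_max = (1.49322e17)^(1/4) = 19657.6 m = 19.7 km

19.7 km


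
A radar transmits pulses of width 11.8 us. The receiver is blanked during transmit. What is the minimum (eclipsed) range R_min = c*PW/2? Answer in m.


R_min = 3e8 * 11.8e-6 / 2 = 1770.0 m

1770.0 m


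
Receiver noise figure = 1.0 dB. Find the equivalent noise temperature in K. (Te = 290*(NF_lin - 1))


NF_lin = 10^(1.0/10) = 1.258925
Te = 290 * (1.258925 - 1) = 75.1 K

75.1 K


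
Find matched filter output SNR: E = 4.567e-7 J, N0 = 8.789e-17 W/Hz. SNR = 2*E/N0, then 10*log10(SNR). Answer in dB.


SNR_lin = 2 * 4.567e-7 / 8.789e-17 = 1.039e10
SNR_dB = 10*log10(1.039e10) = 100.2 dB

100.2 dB


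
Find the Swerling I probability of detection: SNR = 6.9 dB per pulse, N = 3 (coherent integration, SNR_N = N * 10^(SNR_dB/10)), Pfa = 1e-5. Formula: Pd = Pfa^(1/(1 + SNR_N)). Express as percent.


SNR_lin = 10^(6.9/10) = 4.89779
SNR_N = 3 * 4.89779 = 14.69337
1/(1 + SNR_N) = 1/15.69337 = 0.0637212
Pd = (1e-5)^0.0637212 = 0.48017
Pd = 48.0%

48.0%


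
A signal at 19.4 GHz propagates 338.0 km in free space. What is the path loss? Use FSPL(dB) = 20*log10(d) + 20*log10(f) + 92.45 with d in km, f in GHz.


20*log10(338.0) = 50.58
20*log10(19.4) = 25.76
FSPL = 168.8 dB

168.8 dB


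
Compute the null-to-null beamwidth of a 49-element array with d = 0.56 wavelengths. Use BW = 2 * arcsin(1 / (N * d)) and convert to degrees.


1/(N*d) = 1/(49*0.56) = 0.036443
BW = 2*arcsin(0.036443) = 4.2 degrees

4.2 degrees


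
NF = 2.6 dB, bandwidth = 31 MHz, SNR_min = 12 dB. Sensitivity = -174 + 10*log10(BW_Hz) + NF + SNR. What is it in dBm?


10*log10(31000000.0) = 74.91
S = -174 + 74.91 + 2.6 + 12 = -84.5 dBm

-84.5 dBm


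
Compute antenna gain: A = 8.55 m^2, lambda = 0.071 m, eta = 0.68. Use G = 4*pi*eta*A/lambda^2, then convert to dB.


G_linear = 4*pi*0.68*8.55/0.071^2 = 14493.33
G_dB = 10*log10(14493.33) = 41.6 dB

41.6 dB


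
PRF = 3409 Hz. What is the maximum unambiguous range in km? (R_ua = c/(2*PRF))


R_ua = 3e8 / (2 * 3409) = 44001.2 m = 44.0 km

44.0 km


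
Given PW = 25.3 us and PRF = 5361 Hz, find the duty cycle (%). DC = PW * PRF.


DC = 25.3e-6 * 5361 * 100 = 13.56%

13.56%


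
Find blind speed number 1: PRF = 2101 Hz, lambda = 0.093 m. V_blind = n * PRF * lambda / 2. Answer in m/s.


V_blind = 1 * 2101 * 0.093 / 2 = 97.7 m/s

97.7 m/s


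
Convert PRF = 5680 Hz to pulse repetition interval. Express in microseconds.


PRI = 1/5680 = 0.0001760563 s = 176.1 us

176.1 us


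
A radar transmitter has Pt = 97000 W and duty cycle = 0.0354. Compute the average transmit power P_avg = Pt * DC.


P_avg = 97000 * 0.0354 = 3433.8 W

3433.8 W


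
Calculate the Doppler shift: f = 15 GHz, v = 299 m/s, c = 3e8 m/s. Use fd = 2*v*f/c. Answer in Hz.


fd = 2 * 299 * 15000000000.0 / 3e8 = 29900.0 Hz

29900.0 Hz


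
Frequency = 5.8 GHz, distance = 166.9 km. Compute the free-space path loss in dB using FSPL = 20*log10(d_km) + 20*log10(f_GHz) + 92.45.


20*log10(166.9) = 44.45
20*log10(5.8) = 15.27
FSPL = 152.2 dB

152.2 dB


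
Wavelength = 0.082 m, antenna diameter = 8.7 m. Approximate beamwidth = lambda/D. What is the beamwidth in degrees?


BW_rad = 0.082 / 8.7 = 0.009425
BW_deg = 0.54 degrees

0.54 degrees


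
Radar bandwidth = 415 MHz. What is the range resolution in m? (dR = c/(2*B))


dR = 3e8 / (2 * 415000000.0) = 0.36 m

0.36 m


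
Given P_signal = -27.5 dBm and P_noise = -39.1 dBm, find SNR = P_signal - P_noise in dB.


SNR = -27.5 - (-39.1) = 11.6 dB

11.6 dB


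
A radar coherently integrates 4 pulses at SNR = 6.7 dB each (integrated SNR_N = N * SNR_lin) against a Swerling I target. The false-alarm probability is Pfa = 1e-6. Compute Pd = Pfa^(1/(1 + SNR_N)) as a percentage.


SNR_lin = 10^(6.7/10) = 4.67735
SNR_N = 4 * 4.67735 = 18.7094
1/(1 + SNR_N) = 1/19.7094 = 0.0507372
Pd = (1e-6)^0.0507372 = 0.49611
Pd = 49.6%

49.6%


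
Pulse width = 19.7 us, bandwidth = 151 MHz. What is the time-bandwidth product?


TBP = 19.7 * 151 = 2974.7

2974.7


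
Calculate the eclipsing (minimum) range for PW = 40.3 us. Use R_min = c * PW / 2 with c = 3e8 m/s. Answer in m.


R_min = 3e8 * 40.3e-6 / 2 = 6045.0 m

6045.0 m


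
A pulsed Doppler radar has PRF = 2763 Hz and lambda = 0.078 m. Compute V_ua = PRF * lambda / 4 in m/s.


V_ua = 2763 * 0.078 / 4 = 53.9 m/s

53.9 m/s


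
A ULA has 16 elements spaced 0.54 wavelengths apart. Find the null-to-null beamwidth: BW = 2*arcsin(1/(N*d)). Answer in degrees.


1/(N*d) = 1/(16*0.54) = 0.115741
BW = 2*arcsin(0.115741) = 13.3 degrees

13.3 degrees


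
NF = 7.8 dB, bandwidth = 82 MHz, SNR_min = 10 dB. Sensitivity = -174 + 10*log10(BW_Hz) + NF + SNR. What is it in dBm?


10*log10(82000000.0) = 79.14
S = -174 + 79.14 + 7.8 + 10 = -77.1 dBm

-77.1 dBm


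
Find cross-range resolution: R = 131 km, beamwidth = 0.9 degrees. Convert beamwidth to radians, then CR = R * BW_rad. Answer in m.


BW_rad = 0.015707963
CR = 131000 * 0.015707963 = 2057.7 m

2057.7 m


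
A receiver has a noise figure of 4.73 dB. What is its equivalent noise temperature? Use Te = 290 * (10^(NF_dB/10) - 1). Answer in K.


NF_lin = 10^(4.73/10) = 2.971666
Te = 290 * (2.971666 - 1) = 571.8 K

571.8 K


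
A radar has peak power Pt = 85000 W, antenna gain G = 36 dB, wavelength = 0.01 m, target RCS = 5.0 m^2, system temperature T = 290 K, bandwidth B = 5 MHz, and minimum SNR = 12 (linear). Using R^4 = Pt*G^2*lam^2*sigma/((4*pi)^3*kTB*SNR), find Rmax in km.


G_lin = 10^(36/10) = 3981.071706
R^4 = 85000 * 3981.071706^2 * 0.01^2 * 5.0 / ((4*pi)^3 * 1.38e-23 * 290 * 5000000.0 * 12)
R^4 = 1.41361e18 m^4
R_max = (1.41361e18)^(1/4) = 34481.2 m = 34.5 km

34.5 km


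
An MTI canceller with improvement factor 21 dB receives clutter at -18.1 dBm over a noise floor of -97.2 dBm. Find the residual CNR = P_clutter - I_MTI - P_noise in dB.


CNR = -18.1 - 21 - (-97.2) = 58.1 dB

58.1 dB


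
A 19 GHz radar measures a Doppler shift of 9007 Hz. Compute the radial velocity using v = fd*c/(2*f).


v = 9007 * 3e8 / (2 * 19000000000.0) = 71.1 m/s

71.1 m/s


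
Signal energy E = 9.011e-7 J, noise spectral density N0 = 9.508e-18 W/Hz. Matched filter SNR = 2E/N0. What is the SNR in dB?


SNR_lin = 2 * 9.011e-7 / 9.508e-18 = 1.895e11
SNR_dB = 10*log10(1.895e11) = 112.8 dB

112.8 dB


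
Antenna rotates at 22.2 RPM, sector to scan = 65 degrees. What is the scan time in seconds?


t = 65 / (22.2 * 360) * 60 = 0.49 s

0.49 s


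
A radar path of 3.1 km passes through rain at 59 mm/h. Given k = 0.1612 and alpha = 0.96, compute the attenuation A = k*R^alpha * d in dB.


gamma = 0.1612 * 59^0.96 = 8.079472 dB/km
A = 8.079472 * 3.1 = 25.05 dB

25.05 dB


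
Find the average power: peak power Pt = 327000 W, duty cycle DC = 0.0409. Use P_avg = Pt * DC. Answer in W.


P_avg = 327000 * 0.0409 = 13374.3 W

13374.3 W


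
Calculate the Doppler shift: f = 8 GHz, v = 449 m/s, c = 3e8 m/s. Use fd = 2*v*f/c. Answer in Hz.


fd = 2 * 449 * 8000000000.0 / 3e8 = 23946.7 Hz

23946.7 Hz


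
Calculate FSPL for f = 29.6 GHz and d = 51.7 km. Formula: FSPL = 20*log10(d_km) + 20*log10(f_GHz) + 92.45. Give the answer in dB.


20*log10(51.7) = 34.27
20*log10(29.6) = 29.43
FSPL = 156.1 dB

156.1 dB


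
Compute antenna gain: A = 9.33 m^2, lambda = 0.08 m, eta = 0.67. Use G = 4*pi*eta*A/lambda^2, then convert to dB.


G_linear = 4*pi*0.67*9.33/0.08^2 = 12274.01
G_dB = 10*log10(12274.01) = 40.9 dB

40.9 dB


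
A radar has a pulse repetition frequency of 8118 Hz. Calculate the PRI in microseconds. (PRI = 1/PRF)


PRI = 1/8118 = 0.0001231831 s = 123.2 us

123.2 us


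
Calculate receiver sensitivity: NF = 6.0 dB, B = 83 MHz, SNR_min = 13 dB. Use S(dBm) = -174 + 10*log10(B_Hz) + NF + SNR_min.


10*log10(83000000.0) = 79.19
S = -174 + 79.19 + 6.0 + 13 = -75.8 dBm

-75.8 dBm


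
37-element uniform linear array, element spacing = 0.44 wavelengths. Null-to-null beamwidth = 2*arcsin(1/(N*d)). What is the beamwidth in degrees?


1/(N*d) = 1/(37*0.44) = 0.061425
BW = 2*arcsin(0.061425) = 7.0 degrees

7.0 degrees


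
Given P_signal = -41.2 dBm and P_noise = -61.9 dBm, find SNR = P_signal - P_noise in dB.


SNR = -41.2 - (-61.9) = 20.7 dB

20.7 dB


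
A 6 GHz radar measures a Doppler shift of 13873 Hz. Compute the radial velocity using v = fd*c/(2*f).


v = 13873 * 3e8 / (2 * 6000000000.0) = 346.8 m/s

346.8 m/s


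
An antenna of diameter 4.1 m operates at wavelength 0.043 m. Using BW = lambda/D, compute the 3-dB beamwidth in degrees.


BW_rad = 0.043 / 4.1 = 0.010488
BW_deg = 0.6 degrees

0.6 degrees


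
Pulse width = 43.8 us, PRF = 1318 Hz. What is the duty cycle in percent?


DC = 43.8e-6 * 1318 * 100 = 5.77%

5.77%


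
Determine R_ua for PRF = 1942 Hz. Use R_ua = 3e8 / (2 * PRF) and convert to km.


R_ua = 3e8 / (2 * 1942) = 77240.0 m = 77.2 km

77.2 km


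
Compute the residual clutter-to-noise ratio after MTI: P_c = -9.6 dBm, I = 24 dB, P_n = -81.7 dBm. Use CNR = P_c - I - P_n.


CNR = -9.6 - 24 - (-81.7) = 48.1 dB

48.1 dB


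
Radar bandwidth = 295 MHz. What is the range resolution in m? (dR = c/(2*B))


dR = 3e8 / (2 * 295000000.0) = 0.51 m

0.51 m


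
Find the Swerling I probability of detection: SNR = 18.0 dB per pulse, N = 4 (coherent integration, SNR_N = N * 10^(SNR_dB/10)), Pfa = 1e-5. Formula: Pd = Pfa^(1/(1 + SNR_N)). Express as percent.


SNR_lin = 10^(18.0/10) = 63.09573
SNR_N = 4 * 63.09573 = 252.38292
1/(1 + SNR_N) = 1/253.38292 = 0.0039466
Pd = (1e-5)^0.0039466 = 0.95558
Pd = 95.6%

95.6%


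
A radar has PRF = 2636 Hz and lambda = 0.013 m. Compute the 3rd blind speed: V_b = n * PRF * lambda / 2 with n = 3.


V_blind = 3 * 2636 * 0.013 / 2 = 51.4 m/s

51.4 m/s


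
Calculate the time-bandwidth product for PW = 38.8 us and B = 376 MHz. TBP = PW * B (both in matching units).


TBP = 38.8 * 376 = 14588.8

14588.8


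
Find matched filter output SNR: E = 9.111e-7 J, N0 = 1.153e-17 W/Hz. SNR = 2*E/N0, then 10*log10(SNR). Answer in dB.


SNR_lin = 2 * 9.111e-7 / 1.153e-17 = 1.58e11
SNR_dB = 10*log10(1.58e11) = 112.0 dB

112.0 dB


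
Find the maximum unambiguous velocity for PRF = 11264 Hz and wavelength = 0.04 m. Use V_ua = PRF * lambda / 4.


V_ua = 11264 * 0.04 / 4 = 112.6 m/s

112.6 m/s


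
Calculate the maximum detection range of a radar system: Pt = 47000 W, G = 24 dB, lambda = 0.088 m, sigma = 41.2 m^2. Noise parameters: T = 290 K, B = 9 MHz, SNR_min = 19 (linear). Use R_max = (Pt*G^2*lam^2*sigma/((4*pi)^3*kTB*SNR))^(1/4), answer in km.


G_lin = 10^(24/10) = 251.188643
R^4 = 47000 * 251.188643^2 * 0.088^2 * 41.2 / ((4*pi)^3 * 1.38e-23 * 290 * 9000000.0 * 19)
R^4 = 6.96719e17 m^4
R_max = (6.96719e17)^(1/4) = 28891.1 m = 28.9 km

28.9 km


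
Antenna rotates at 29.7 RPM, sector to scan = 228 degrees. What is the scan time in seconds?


t = 228 / (29.7 * 360) * 60 = 1.28 s

1.28 s


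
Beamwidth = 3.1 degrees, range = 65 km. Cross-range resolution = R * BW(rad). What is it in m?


BW_rad = 0.054105207
CR = 65000 * 0.054105207 = 3516.8 m

3516.8 m


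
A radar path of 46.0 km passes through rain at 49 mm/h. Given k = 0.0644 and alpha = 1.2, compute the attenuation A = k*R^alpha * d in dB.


gamma = 0.0644 * 49^1.2 = 6.872602 dB/km
A = 6.872602 * 46.0 = 316.14 dB

316.14 dB


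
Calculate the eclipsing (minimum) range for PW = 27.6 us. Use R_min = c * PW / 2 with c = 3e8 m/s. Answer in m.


R_min = 3e8 * 27.6e-6 / 2 = 4140.0 m

4140.0 m


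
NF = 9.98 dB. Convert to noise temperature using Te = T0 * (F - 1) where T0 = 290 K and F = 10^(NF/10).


NF_lin = 10^(9.98/10) = 9.954054
Te = 290 * (9.954054 - 1) = 2596.7 K

2596.7 K


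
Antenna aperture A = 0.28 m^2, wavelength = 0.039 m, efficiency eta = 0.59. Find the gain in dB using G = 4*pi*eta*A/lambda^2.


G_linear = 4*pi*0.59*0.28/0.039^2 = 1364.87
G_dB = 10*log10(1364.87) = 31.4 dB

31.4 dB


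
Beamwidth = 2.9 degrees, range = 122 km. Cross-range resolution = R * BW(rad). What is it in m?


BW_rad = 0.050614548
CR = 122000 * 0.050614548 = 6175.0 m

6175.0 m


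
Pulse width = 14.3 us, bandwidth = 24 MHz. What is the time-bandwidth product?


TBP = 14.3 * 24 = 343.2

343.2


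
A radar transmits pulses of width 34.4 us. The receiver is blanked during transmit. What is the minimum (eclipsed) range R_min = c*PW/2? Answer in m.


R_min = 3e8 * 34.4e-6 / 2 = 5160.0 m

5160.0 m


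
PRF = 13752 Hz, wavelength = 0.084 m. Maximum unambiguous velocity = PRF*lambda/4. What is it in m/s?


V_ua = 13752 * 0.084 / 4 = 288.8 m/s

288.8 m/s


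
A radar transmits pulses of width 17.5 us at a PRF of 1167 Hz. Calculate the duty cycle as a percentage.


DC = 17.5e-6 * 1167 * 100 = 2.04%

2.04%


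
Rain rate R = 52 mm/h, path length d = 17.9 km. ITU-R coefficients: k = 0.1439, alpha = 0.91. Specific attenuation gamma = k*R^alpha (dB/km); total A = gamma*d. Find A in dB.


gamma = 0.1439 * 52^0.91 = 5.243531 dB/km
A = 5.243531 * 17.9 = 93.86 dB

93.86 dB


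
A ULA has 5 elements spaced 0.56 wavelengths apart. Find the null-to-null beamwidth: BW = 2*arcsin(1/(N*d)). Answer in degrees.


1/(N*d) = 1/(5*0.56) = 0.357143
BW = 2*arcsin(0.357143) = 41.8 degrees

41.8 degrees


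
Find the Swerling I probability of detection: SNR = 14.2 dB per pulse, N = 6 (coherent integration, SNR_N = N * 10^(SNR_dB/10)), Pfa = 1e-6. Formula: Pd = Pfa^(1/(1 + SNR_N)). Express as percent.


SNR_lin = 10^(14.2/10) = 26.30268
SNR_N = 6 * 26.30268 = 157.81608
1/(1 + SNR_N) = 1/158.81608 = 0.0062966
Pd = (1e-6)^0.0062966 = 0.91669
Pd = 91.7%

91.7%


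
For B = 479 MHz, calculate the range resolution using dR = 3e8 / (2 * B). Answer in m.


dR = 3e8 / (2 * 479000000.0) = 0.31 m

0.31 m


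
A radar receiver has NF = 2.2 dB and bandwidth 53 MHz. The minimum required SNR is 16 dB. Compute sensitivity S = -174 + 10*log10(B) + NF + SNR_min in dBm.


10*log10(53000000.0) = 77.24
S = -174 + 77.24 + 2.2 + 16 = -78.6 dBm

-78.6 dBm


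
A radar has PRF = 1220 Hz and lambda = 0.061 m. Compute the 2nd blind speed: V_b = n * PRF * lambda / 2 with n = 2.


V_blind = 2 * 1220 * 0.061 / 2 = 74.4 m/s

74.4 m/s


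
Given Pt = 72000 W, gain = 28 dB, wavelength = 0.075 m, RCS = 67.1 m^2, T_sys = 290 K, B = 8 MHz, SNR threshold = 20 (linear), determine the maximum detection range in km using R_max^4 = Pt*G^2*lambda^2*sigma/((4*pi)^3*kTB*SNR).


G_lin = 10^(28/10) = 630.957344
R^4 = 72000 * 630.957344^2 * 0.075^2 * 67.1 / ((4*pi)^3 * 1.38e-23 * 290 * 8000000.0 * 20)
R^4 = 8.51434e18 m^4
R_max = (8.51434e18)^(1/4) = 54017.9 m = 54.0 km

54.0 km
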